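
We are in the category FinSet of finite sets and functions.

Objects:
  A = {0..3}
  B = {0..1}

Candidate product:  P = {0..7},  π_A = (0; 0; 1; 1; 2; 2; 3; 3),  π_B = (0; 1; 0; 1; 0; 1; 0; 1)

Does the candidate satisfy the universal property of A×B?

|A|·|B| = 4·2 = 8;  |P| = 8
Check the pairing map k ↦ (π_A(k), π_B(k)):
  0 ↦ (0,0)
  1 ↦ (0,1)
  2 ↦ (1,0)
  3 ↦ (1,1)
  4 ↦ (2,0)
  5 ↦ (2,1)
  6 ↦ (3,0)
  7 ↦ (3,1)
distinct pairs in image: 8 / 8 needed
  → bijection onto A×B; projections well-typed.

Answer: VALID PRODUCT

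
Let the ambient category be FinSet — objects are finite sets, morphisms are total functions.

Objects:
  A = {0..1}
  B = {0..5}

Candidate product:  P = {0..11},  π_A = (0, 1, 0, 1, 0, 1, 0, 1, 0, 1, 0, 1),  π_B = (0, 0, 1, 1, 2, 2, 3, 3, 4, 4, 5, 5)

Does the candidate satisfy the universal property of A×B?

Answer: VALID PRODUCT

Derivation:
|A|·|B| = 2·6 = 12;  |P| = 12
Check the pairing map k ↦ (π_A(k), π_B(k)):
  0 : (0,0)
  1 : (1,0)
  2 : (0,1)
  3 : (1,1)
  4 : (0,2)
  5 : (1,2)
  6 : (0,3)
  7 : (1,3)
  8 : (0,4)
  9 : (1,4)
  10 : (0,5)
  11 : (1,5)
distinct pairs in image: 12 / 12 needed
  → bijection onto A×B; projections well-typed.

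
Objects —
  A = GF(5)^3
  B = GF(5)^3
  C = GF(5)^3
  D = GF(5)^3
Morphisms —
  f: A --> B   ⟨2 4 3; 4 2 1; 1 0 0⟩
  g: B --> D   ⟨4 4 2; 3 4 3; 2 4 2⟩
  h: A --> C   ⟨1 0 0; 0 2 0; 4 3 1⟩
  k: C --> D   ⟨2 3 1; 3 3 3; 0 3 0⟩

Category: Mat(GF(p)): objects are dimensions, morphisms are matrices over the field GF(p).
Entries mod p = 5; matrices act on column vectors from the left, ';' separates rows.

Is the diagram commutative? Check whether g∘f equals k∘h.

Answer: DOES NOT COMMUTE

Work:
1) trace f;g:
  e0=[1,0,0] f-->[2,4,1] g-->[1,0,2]
  e1=[0,1,0] f-->[4,2,0] g-->[4,0,1]
  e2=[0,0,1] f-->[3,1,0] g-->[1,3,0]
  ⟦path⟧₁ = ⟨1 4 1; 0 0 3; 2 1 0⟩
2) trace h;k:
  e0=[1,0,0] h-->[1,0,4] k-->[1,0,0]
  e1=[0,1,0] h-->[0,2,3] k-->[4,0,1]
  e2=[0,0,1] h-->[0,0,1] k-->[1,3,0]
  ⟦path⟧₂ = ⟨1 4 1; 0 0 3; 0 1 0⟩
Equal? distinct morphisms ✗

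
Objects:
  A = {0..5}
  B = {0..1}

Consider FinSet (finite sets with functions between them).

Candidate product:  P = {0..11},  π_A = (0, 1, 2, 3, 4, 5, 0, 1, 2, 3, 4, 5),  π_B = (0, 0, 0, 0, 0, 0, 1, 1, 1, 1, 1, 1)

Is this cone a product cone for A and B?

Answer: VALID PRODUCT

Work:
|A|·|B| = 6·2 = 12;  |P| = 12
Check the pairing map k ↦ (π_A(k), π_B(k)):
  0 : (0,0)
  1 : (1,0)
  2 : (2,0)
  3 : (3,0)
  4 : (4,0)
  5 : (5,0)
  6 : (0,1)
  7 : (1,1)
  8 : (2,1)
  9 : (3,1)
  10 : (4,1)
  11 : (5,1)
distinct pairs in image: 12 / 12 needed
  → bijection onto A×B; projections well-typed.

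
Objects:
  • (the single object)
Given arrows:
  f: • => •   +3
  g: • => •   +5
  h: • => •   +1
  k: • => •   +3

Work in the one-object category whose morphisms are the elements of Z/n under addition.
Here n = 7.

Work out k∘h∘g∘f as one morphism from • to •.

Answer: +5

Work:
  0 +3≡3 +5≡1 +1≡2 +3≡5  (mod 7)
result: +5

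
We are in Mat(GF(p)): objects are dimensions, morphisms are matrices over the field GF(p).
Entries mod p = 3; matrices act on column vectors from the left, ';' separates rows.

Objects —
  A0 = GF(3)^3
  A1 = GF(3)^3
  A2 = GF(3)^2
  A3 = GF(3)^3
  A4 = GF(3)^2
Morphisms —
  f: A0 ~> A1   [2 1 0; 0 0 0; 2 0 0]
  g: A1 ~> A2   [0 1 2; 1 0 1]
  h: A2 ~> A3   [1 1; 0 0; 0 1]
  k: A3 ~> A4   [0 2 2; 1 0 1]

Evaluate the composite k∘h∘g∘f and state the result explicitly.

Answer: [2 2 0; 0 2 0]

Work:
  e0=[1,0,0] f~>[2,0,2] g~>[1,1] h~>[2,0,1] k~>[2,0]
  e1=[0,1,0] f~>[1,0,0] g~>[0,1] h~>[1,0,1] k~>[2,2]
  e2=[0,0,1] f~>[0,0,0] g~>[0,0] h~>[0,0,0] k~>[0,0]
composite: [2 2 0; 0 2 0]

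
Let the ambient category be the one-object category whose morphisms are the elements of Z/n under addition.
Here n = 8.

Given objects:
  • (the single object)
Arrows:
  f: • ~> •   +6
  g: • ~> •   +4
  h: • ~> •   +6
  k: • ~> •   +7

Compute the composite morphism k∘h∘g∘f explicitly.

  0 +6≡6 +4≡2 +6≡0 +7≡7  (mod 8)
composite: +7

Answer: +7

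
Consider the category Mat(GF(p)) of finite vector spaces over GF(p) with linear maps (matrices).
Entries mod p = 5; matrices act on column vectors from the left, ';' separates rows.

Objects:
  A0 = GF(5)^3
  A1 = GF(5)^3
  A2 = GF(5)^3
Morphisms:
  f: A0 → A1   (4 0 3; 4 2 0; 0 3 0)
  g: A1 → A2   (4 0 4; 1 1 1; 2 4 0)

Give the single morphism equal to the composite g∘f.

  e0=[1,0,0] f→[4,4,0] g→[1,3,4]
  e1=[0,1,0] f→[0,2,3] g→[2,0,3]
  e2=[0,0,1] f→[3,0,0] g→[2,3,1]
⟦path⟧: (1 2 2; 3 0 3; 4 3 1)

Answer: (1 2 2; 3 0 3; 4 3 1)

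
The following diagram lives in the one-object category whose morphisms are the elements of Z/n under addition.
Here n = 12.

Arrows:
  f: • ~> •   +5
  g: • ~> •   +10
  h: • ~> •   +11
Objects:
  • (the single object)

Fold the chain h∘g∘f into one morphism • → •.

  0 +5≡5 +10≡3 +11≡2  (mod 12)
⟦path⟧: +2

Answer: +2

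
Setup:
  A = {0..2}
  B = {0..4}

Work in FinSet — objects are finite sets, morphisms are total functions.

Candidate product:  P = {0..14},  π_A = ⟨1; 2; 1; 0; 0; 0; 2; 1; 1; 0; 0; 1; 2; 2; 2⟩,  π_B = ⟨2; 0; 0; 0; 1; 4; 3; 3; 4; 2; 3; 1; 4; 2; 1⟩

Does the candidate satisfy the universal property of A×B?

Answer: VALID PRODUCT

Trace:
|A|·|B| = 3·5 = 15;  |P| = 15
Check the pairing map k ↦ (π_A(k), π_B(k)):
  0 : (1,2)
  1 : (2,0)
  2 : (1,0)
  3 : (0,0)
  4 : (0,1)
  5 : (0,4)
  6 : (2,3)
  7 : (1,3)
  8 : (1,4)
  9 : (0,2)
  10 : (0,3)
  11 : (1,1)
  12 : (2,4)
  13 : (2,2)
  14 : (2,1)
distinct pairs in image: 15 / 15 needed
  → bijection onto A×B; projections well-typed.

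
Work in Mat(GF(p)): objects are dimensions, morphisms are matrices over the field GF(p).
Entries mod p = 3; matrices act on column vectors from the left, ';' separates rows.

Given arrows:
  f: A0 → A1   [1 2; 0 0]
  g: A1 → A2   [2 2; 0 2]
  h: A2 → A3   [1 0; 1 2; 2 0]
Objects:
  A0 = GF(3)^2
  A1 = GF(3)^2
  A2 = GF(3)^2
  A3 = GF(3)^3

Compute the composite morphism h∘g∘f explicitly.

Answer: [2 1; 2 1; 1 2]

Trace:
  e0=(1,0) f→(1,0) g→(2,0) h→(2,2,1)
  e1=(0,1) f→(2,0) g→(1,0) h→(1,1,2)
result: [2 1; 2 1; 1 2]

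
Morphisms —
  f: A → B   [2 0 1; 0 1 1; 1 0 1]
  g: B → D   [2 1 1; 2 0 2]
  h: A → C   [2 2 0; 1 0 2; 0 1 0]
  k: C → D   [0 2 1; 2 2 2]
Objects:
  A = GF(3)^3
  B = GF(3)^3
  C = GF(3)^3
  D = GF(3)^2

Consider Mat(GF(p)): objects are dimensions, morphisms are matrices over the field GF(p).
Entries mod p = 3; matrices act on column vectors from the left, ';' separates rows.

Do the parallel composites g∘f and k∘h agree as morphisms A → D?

Path 1 = f;g:
  e0=(1,0,0) f→(2,0,1) g→(2,0)
  e1=(0,1,0) f→(0,1,0) g→(1,0)
  e2=(0,0,1) f→(1,1,1) g→(1,1)
  ⟦path⟧₁ = [2 1 1; 0 0 1]
Path 2 = h;k:
  e0=(1,0,0) h→(2,1,0) k→(2,0)
  e1=(0,1,0) h→(2,0,1) k→(1,0)
  e2=(0,0,1) h→(0,2,0) k→(1,1)
  ⟦path⟧₂ = [2 1 1; 0 0 1]
Equal? same morphism ✓

Answer: COMMUTES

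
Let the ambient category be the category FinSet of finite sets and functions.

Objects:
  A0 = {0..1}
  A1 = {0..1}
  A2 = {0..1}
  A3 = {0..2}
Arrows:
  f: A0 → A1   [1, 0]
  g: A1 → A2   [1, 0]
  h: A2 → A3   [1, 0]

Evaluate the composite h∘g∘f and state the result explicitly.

Answer: [1, 0]

Derivation:
  0 f→1 g→0 h→1
  1 f→0 g→1 h→0
⟦path⟧: [1, 0]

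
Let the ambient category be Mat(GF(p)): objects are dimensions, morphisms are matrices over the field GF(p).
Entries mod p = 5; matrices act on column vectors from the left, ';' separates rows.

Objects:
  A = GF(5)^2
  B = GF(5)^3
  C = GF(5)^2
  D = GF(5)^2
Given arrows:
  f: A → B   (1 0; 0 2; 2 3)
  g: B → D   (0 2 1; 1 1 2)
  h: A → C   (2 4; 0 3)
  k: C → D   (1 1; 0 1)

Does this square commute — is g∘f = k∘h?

Answer: COMMUTES

Work:
Path 1 = f;g:
  e0=[1,0] f→[1,0,2] g→[2,0]
  e1=[0,1] f→[0,2,3] g→[2,3]
  composite₁ = (2 2; 0 3)
Path 2 = h;k:
  e0=[1,0] h→[2,0] k→[2,0]
  e1=[0,1] h→[4,3] k→[2,3]
  composite₂ = (2 2; 0 3)
Equal? equal; square commutes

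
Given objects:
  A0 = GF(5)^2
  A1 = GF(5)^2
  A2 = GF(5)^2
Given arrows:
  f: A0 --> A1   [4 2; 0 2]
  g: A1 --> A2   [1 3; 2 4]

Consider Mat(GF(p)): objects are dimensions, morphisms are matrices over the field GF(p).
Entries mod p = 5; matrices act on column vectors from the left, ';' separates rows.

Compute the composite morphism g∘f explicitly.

  e0=⟨1,0⟩ f-->⟨4,0⟩ g-->⟨4,3⟩
  e1=⟨0,1⟩ f-->⟨2,2⟩ g-->⟨3,2⟩
⟦path⟧: [4 3; 3 2]

Answer: [4 3; 3 2]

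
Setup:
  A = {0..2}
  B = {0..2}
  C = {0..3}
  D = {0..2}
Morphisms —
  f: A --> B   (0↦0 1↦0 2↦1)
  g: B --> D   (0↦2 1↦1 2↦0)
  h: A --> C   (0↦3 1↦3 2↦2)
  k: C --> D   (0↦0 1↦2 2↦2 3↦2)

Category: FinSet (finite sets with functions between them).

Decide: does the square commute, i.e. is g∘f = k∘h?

1) trace f;g:
  0 f-->0 g-->2
  1 f-->0 g-->2
  2 f-->1 g-->1
  result₁ = (0↦2 1↦2 2↦1)
2) trace h;k:
  0 h-->3 k-->2
  1 h-->3 k-->2
  2 h-->2 k-->2
  result₂ = (0↦2 1↦2 2↦2)
Equal? NO — does not commute

Answer: DOES NOT COMMUTE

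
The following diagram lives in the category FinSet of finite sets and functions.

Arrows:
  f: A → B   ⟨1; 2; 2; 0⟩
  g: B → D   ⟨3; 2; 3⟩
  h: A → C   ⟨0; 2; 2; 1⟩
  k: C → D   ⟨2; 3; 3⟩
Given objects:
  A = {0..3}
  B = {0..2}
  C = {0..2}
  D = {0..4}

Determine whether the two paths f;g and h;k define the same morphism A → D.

1) trace f;g:
  0 f→1 g→2
  1 f→2 g→3
  2 f→2 g→3
  3 f→0 g→3
  composite₁ = ⟨2; 3; 3; 3⟩
2) trace h;k:
  0 h→0 k→2
  1 h→2 k→3
  2 h→2 k→3
  3 h→1 k→3
  composite₂ = ⟨2; 3; 3; 3⟩
Equal? equal; square commutes

Answer: COMMUTES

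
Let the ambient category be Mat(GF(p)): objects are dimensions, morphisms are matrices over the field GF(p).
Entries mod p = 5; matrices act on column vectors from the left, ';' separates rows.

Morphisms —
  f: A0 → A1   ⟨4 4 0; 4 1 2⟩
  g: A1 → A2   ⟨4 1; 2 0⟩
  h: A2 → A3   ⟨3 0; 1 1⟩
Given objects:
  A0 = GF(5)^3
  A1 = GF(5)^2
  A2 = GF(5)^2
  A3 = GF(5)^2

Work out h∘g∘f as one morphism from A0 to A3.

Answer: ⟨0 1 1; 3 0 2⟩

Trace:
  e0=⟨1,0,0⟩ f→⟨4,4⟩ g→⟨0,3⟩ h→⟨0,3⟩
  e1=⟨0,1,0⟩ f→⟨4,1⟩ g→⟨2,3⟩ h→⟨1,0⟩
  e2=⟨0,0,1⟩ f→⟨0,2⟩ g→⟨2,0⟩ h→⟨1,2⟩
⟦path⟧: ⟨0 1 1; 3 0 2⟩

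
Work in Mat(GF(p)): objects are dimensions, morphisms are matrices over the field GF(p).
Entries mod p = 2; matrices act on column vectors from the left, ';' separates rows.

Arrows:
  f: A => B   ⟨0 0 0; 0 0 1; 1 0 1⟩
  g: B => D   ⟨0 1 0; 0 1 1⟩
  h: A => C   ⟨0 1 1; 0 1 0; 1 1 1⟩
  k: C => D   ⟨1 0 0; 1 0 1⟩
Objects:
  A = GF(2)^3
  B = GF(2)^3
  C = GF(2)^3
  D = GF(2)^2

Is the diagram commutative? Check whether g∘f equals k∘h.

Answer: DOES NOT COMMUTE

Trace:
1) trace f;g:
  e0=⟨1,0,0⟩ f=>⟨0,0,1⟩ g=>⟨0,1⟩
  e1=⟨0,1,0⟩ f=>⟨0,0,0⟩ g=>⟨0,0⟩
  e2=⟨0,0,1⟩ f=>⟨0,1,1⟩ g=>⟨1,0⟩
  composite₁ = ⟨0 0 1; 1 0 0⟩
2) trace h;k:
  e0=⟨1,0,0⟩ h=>⟨0,0,1⟩ k=>⟨0,1⟩
  e1=⟨0,1,0⟩ h=>⟨1,1,1⟩ k=>⟨1,0⟩
  e2=⟨0,0,1⟩ h=>⟨1,0,1⟩ k=>⟨1,0⟩
  composite₂ = ⟨0 1 1; 1 0 0⟩
Equal? distinct morphisms ✗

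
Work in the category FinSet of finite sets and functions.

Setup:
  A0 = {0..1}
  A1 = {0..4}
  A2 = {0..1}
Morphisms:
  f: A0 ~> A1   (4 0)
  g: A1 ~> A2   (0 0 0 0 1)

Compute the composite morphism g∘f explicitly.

  0 f~>4 g~>1
  1 f~>0 g~>0
result: (1 0)

Answer: (1 0)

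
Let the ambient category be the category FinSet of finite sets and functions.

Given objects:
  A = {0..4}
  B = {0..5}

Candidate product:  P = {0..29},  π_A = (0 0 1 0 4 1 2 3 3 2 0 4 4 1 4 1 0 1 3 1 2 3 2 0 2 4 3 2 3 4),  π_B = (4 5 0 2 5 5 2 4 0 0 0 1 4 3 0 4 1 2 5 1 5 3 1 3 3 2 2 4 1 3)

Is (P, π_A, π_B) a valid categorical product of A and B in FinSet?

|A|·|B| = 5·6 = 30;  |P| = 30
Check the pairing map k ↦ (π_A(k), π_B(k)):
  0 ↦ (0,4)
  1 ↦ (0,5)
  2 ↦ (1,0)
  3 ↦ (0,2)
  4 ↦ (4,5)
  5 ↦ (1,5)
  6 ↦ (2,2)
  7 ↦ (3,4)
  8 ↦ (3,0)
  9 ↦ (2,0)
  10 ↦ (0,0)
  11 ↦ (4,1)
  12 ↦ (4,4)
  13 ↦ (1,3)
  14 ↦ (4,0)
  15 ↦ (1,4)
  16 ↦ (0,1)
  17 ↦ (1,2)
  18 ↦ (3,5)
  19 ↦ (1,1)
  20 ↦ (2,5)
  21 ↦ (3,3)
  22 ↦ (2,1)
  23 ↦ (0,3)
  24 ↦ (2,3)
  25 ↦ (4,2)
  26 ↦ (3,2)
  27 ↦ (2,4)
  28 ↦ (3,1)
  29 ↦ (4,3)
distinct pairs in image: 30 / 30 needed
  → bijection onto A×B; projections well-typed.

Answer: VALID PRODUCT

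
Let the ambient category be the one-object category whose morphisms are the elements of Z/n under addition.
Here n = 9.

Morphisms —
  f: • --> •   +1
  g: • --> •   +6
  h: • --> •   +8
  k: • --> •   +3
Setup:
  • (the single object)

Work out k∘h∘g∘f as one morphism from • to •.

  0 +1≡1 +6≡7 +8≡6 +3≡0  (mod 9)
composite: +0

Answer: +0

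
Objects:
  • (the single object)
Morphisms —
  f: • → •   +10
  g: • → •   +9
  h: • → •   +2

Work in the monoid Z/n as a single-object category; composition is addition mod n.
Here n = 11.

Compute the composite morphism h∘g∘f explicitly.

  0 +10≡10 +9≡8 +2≡10  (mod 11)
composite: +10

Answer: +10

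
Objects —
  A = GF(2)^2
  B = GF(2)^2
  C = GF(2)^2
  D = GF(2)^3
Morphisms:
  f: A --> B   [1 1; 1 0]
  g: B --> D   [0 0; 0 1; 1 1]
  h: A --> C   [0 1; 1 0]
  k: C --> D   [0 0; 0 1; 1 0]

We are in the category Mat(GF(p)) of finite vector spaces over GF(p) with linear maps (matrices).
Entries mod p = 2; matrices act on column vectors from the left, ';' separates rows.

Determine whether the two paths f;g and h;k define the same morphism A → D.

Answer: COMMUTES

Derivation:
Path 1 = f;g:
  e0=(1,0) f-->(1,1) g-->(0,1,0)
  e1=(0,1) f-->(1,0) g-->(0,0,1)
  composite₁ = [0 0; 1 0; 0 1]
Path 2 = h;k:
  e0=(1,0) h-->(0,1) k-->(0,1,0)
  e1=(0,1) h-->(1,0) k-->(0,0,1)
  composite₂ = [0 0; 1 0; 0 1]
Equal? same morphism ✓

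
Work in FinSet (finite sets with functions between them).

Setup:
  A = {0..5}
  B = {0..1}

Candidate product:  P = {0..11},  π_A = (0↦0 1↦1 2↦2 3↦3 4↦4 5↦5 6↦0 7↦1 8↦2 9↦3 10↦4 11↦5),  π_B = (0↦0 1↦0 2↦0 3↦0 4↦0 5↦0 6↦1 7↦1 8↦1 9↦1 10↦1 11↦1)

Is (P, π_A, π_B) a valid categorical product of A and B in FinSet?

Answer: VALID PRODUCT

Derivation:
|A|·|B| = 6·2 = 12;  |P| = 12
Check the pairing map k ↦ (π_A(k), π_B(k)):
  0 ↦ (0,0)
  1 ↦ (1,0)
  2 ↦ (2,0)
  3 ↦ (3,0)
  4 ↦ (4,0)
  5 ↦ (5,0)
  6 ↦ (0,1)
  7 ↦ (1,1)
  8 ↦ (2,1)
  9 ↦ (3,1)
  10 ↦ (4,1)
  11 ↦ (5,1)
distinct pairs in image: 12 / 12 needed
  → bijection onto A×B; projections well-typed.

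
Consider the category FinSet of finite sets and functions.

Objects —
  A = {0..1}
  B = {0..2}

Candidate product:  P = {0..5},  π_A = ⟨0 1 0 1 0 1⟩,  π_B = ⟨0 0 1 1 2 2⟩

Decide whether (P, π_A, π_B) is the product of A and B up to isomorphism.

Answer: VALID PRODUCT

Work:
|A|·|B| = 2·3 = 6;  |P| = 6
Check the pairing map k ↦ (π_A(k), π_B(k)):
  0 ↦ (0,0)
  1 ↦ (1,0)
  2 ↦ (0,1)
  3 ↦ (1,1)
  4 ↦ (0,2)
  5 ↦ (1,2)
distinct pairs in image: 6 / 6 needed
  → bijection onto A×B; projections well-typed.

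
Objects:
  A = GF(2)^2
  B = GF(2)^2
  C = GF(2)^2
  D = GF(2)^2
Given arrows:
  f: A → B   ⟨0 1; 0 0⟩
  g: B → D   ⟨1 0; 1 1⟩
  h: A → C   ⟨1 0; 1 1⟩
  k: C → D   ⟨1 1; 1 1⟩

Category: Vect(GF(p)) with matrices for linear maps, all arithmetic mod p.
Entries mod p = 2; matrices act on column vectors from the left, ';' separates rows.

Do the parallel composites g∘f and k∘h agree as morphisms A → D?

Along f;g (path 1):
  e0=⟨1,0⟩ f→⟨0,0⟩ g→⟨0,0⟩
  e1=⟨0,1⟩ f→⟨1,0⟩ g→⟨1,1⟩
  result₁ = ⟨0 1; 0 1⟩
Along h;k (path 2):
  e0=⟨1,0⟩ h→⟨1,1⟩ k→⟨0,0⟩
  e1=⟨0,1⟩ h→⟨0,1⟩ k→⟨1,1⟩
  result₂ = ⟨0 1; 0 1⟩
Equal? same morphism ✓

Answer: COMMUTES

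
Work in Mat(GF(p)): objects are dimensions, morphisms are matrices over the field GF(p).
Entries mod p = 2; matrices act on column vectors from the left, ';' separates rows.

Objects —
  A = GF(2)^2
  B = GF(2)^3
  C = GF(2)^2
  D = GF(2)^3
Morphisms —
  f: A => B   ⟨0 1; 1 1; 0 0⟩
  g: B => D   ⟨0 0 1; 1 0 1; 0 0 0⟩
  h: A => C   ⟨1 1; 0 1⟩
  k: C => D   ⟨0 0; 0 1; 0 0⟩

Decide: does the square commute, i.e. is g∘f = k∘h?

Answer: COMMUTES

Work:
Along f;g (path 1):
  e0=(1,0) f=>(0,1,0) g=>(0,0,0)
  e1=(0,1) f=>(1,1,0) g=>(0,1,0)
  ⟦path⟧₁ = ⟨0 0; 0 1; 0 0⟩
Along h;k (path 2):
  e0=(1,0) h=>(1,0) k=>(0,0,0)
  e1=(0,1) h=>(1,1) k=>(0,1,0)
  ⟦path⟧₂ = ⟨0 0; 0 1; 0 0⟩
Equal? YES — commutes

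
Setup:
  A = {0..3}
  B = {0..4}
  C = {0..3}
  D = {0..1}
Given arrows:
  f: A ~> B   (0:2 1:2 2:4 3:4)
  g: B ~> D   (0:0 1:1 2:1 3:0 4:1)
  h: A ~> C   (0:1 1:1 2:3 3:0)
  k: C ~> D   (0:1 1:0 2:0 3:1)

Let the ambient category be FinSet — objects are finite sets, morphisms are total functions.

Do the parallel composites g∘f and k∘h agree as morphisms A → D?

Answer: DOES NOT COMMUTE

Derivation:
Path 1 = f;g:
  0 f~>2 g~>1
  1 f~>2 g~>1
  2 f~>4 g~>1
  3 f~>4 g~>1
  ⟦path⟧₁ = (0:1 1:1 2:1 3:1)
Path 2 = h;k:
  0 h~>1 k~>0
  1 h~>1 k~>0
  2 h~>3 k~>1
  3 h~>0 k~>1
  ⟦path⟧₂ = (0:0 1:0 2:1 3:1)
Equal? distinct morphisms ✗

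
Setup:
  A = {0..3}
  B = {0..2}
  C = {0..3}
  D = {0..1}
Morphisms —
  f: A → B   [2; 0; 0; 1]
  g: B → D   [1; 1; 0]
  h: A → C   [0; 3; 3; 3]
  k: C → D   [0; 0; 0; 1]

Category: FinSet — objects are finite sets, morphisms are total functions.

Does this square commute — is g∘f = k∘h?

Along f;g (path 1):
  0 f→2 g→0
  1 f→0 g→1
  2 f→0 g→1
  3 f→1 g→1
  composite₁ = [0; 1; 1; 1]
Along h;k (path 2):
  0 h→0 k→0
  1 h→3 k→1
  2 h→3 k→1
  3 h→3 k→1
  composite₂ = [0; 1; 1; 1]
Equal? YES — commutes

Answer: COMMUTES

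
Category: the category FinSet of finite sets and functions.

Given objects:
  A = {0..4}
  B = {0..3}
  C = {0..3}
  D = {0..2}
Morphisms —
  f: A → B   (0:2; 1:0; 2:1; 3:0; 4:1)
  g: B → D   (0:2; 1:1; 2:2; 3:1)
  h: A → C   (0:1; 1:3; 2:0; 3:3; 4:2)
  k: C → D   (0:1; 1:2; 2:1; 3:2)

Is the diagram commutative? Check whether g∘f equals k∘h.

1) trace f;g:
  0 f→2 g→2
  1 f→0 g→2
  2 f→1 g→1
  3 f→0 g→2
  4 f→1 g→1
  composite₁ = (0:2; 1:2; 2:1; 3:2; 4:1)
2) trace h;k:
  0 h→1 k→2
  1 h→3 k→2
  2 h→0 k→1
  3 h→3 k→2
  4 h→2 k→1
  composite₂ = (0:2; 1:2; 2:1; 3:2; 4:1)
Equal? equal; square commutes

Answer: COMMUTES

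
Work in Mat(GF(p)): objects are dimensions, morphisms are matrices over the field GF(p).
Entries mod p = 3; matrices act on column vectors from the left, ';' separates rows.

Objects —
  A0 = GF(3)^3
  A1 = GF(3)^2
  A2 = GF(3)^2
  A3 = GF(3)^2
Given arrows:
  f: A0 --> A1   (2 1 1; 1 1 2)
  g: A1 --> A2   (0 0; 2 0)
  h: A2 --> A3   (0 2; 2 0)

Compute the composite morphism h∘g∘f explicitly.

  e0=(1,0,0) f-->(2,1) g-->(0,1) h-->(2,0)
  e1=(0,1,0) f-->(1,1) g-->(0,2) h-->(1,0)
  e2=(0,0,1) f-->(1,2) g-->(0,2) h-->(1,0)
result: (2 1 1; 0 0 0)

Answer: (2 1 1; 0 0 0)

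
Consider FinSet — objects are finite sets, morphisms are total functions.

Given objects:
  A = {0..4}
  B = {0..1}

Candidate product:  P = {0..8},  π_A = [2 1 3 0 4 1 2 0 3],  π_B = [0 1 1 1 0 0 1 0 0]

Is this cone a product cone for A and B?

|A|·|B| = 5·2 = 10;  |P| = 9
  → cardinalities differ; no bijection possible.

Answer: NOT A VALID PRODUCT — |P|=9 ≠ |A|·|B|=10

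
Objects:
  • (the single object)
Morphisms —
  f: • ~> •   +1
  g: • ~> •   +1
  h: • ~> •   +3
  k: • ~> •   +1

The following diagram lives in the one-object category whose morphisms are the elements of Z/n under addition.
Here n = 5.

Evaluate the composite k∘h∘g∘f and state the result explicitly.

  0 +1≡1 +1≡2 +3≡0 +1≡1  (mod 5)
result: +1

Answer: +1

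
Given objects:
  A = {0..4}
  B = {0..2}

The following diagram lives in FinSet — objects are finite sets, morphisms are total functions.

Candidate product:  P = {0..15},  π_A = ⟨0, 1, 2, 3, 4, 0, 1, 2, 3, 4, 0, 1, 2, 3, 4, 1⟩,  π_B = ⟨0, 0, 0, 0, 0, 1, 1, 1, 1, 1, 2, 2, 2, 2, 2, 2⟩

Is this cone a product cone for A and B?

|A|·|B| = 5·3 = 15;  |P| = 16
  → cardinalities differ; no bijection possible.

Answer: NOT A VALID PRODUCT — |P|=16 ≠ |A|·|B|=15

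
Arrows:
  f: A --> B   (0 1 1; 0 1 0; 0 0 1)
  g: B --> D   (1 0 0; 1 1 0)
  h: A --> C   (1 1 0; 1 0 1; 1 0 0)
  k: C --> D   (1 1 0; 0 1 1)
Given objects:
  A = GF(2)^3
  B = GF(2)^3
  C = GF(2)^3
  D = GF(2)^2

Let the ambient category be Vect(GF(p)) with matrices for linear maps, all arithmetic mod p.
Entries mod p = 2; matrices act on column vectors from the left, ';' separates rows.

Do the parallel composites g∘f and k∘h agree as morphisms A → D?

Answer: COMMUTES

Trace:
Path 1 = f;g:
  e0=⟨1,0,0⟩ f-->⟨0,0,0⟩ g-->⟨0,0⟩
  e1=⟨0,1,0⟩ f-->⟨1,1,0⟩ g-->⟨1,0⟩
  e2=⟨0,0,1⟩ f-->⟨1,0,1⟩ g-->⟨1,1⟩
  ⟦path⟧₁ = (0 1 1; 0 0 1)
Path 2 = h;k:
  e0=⟨1,0,0⟩ h-->⟨1,1,1⟩ k-->⟨0,0⟩
  e1=⟨0,1,0⟩ h-->⟨1,0,0⟩ k-->⟨1,0⟩
  e2=⟨0,0,1⟩ h-->⟨0,1,0⟩ k-->⟨1,1⟩
  ⟦path⟧₂ = (0 1 1; 0 0 1)
Equal? same morphism ✓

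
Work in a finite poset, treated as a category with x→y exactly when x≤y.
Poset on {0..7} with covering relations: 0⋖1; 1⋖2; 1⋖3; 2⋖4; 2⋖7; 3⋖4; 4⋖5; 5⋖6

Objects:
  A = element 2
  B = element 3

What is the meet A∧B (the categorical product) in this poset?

Lower bounds of A=2 and B=3: {0,1}
  0 <= 1
  1 <= 1
glb = 1

Answer: A∧B = 1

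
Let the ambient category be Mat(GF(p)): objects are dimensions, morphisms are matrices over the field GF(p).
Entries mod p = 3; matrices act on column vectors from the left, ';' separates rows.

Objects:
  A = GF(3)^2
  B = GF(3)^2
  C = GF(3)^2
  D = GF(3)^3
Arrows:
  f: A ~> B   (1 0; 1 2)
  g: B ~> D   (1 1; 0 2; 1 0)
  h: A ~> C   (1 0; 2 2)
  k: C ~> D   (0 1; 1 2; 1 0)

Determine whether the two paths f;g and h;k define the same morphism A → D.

Answer: COMMUTES

Derivation:
1) trace f;g:
  e0=⟨1,0⟩ f~>⟨1,1⟩ g~>⟨2,2,1⟩
  e1=⟨0,1⟩ f~>⟨0,2⟩ g~>⟨2,1,0⟩
  ⟦path⟧₁ = (2 2; 2 1; 1 0)
2) trace h;k:
  e0=⟨1,0⟩ h~>⟨1,2⟩ k~>⟨2,2,1⟩
  e1=⟨0,1⟩ h~>⟨0,2⟩ k~>⟨2,1,0⟩
  ⟦path⟧₂ = (2 2; 2 1; 1 0)
Equal? YES — commutes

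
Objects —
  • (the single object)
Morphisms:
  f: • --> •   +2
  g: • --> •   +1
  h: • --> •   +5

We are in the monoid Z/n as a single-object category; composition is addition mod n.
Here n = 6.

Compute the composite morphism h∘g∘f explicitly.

Answer: +2

Work:
  0 +2≡2 +1≡3 +5≡2  (mod 6)
composite: +2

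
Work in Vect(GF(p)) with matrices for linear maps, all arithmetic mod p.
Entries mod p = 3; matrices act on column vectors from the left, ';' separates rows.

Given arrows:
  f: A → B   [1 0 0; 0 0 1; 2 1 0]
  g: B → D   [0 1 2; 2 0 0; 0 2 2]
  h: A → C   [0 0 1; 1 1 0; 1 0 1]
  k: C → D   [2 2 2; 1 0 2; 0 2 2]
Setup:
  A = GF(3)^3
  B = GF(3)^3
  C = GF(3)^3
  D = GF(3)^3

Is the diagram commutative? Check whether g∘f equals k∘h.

Answer: COMMUTES

Derivation:
Along f;g (path 1):
  e0=(1,0,0) f→(1,0,2) g→(1,2,1)
  e1=(0,1,0) f→(0,0,1) g→(2,0,2)
  e2=(0,0,1) f→(0,1,0) g→(1,0,2)
  composite₁ = [1 2 1; 2 0 0; 1 2 2]
Along h;k (path 2):
  e0=(1,0,0) h→(0,1,1) k→(1,2,1)
  e1=(0,1,0) h→(0,1,0) k→(2,0,2)
  e2=(0,0,1) h→(1,0,1) k→(1,0,2)
  composite₂ = [1 2 1; 2 0 0; 1 2 2]
Equal? same morphism ✓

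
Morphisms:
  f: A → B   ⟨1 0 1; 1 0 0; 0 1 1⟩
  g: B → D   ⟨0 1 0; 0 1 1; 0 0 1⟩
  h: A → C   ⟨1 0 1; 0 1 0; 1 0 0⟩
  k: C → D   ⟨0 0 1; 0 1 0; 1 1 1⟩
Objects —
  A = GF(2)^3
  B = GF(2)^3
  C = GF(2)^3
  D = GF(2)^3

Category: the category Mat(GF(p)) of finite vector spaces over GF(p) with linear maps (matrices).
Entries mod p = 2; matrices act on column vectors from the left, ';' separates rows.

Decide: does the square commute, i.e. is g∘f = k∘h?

Answer: DOES NOT COMMUTE

Trace:
Path 1 = f;g:
  e0=(1,0,0) f→(1,1,0) g→(1,1,0)
  e1=(0,1,0) f→(0,0,1) g→(0,1,1)
  e2=(0,0,1) f→(1,0,1) g→(0,1,1)
  ⟦path⟧₁ = ⟨1 0 0; 1 1 1; 0 1 1⟩
Path 2 = h;k:
  e0=(1,0,0) h→(1,0,1) k→(1,0,0)
  e1=(0,1,0) h→(0,1,0) k→(0,1,1)
  e2=(0,0,1) h→(1,0,0) k→(0,0,1)
  ⟦path⟧₂ = ⟨1 0 0; 0 1 0; 0 1 1⟩
Equal? NO — does not commute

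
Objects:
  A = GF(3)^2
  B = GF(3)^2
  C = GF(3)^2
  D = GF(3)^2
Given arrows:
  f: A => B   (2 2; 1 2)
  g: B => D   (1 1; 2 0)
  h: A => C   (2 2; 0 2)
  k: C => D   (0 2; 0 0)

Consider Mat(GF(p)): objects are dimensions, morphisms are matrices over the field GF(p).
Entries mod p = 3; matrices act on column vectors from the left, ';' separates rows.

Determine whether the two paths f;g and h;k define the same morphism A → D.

Answer: DOES NOT COMMUTE

Derivation:
Path 1 = f;g:
  e0=⟨1,0⟩ f=>⟨2,1⟩ g=>⟨0,1⟩
  e1=⟨0,1⟩ f=>⟨2,2⟩ g=>⟨1,1⟩
  ⟦path⟧₁ = (0 1; 1 1)
Path 2 = h;k:
  e0=⟨1,0⟩ h=>⟨2,0⟩ k=>⟨0,0⟩
  e1=⟨0,1⟩ h=>⟨2,2⟩ k=>⟨1,0⟩
  ⟦path⟧₂ = (0 1; 0 0)
Equal? differ; not commutative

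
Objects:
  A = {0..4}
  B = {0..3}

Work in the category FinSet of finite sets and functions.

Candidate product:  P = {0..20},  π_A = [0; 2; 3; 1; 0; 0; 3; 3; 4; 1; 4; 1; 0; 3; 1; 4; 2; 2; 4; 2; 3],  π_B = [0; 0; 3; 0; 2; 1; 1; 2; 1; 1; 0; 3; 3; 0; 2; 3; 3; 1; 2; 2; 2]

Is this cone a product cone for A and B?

Answer: NOT A VALID PRODUCT — |P|=21 ≠ |A|·|B|=20

Derivation:
|A|·|B| = 5·4 = 20;  |P| = 21
  → cardinalities differ; no bijection possible.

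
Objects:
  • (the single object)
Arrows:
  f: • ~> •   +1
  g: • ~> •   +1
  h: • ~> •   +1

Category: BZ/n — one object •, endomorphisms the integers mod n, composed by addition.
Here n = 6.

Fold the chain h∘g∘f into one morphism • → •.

Answer: +3

Work:
  0 +1≡1 +1≡2 +1≡3  (mod 6)
composite: +3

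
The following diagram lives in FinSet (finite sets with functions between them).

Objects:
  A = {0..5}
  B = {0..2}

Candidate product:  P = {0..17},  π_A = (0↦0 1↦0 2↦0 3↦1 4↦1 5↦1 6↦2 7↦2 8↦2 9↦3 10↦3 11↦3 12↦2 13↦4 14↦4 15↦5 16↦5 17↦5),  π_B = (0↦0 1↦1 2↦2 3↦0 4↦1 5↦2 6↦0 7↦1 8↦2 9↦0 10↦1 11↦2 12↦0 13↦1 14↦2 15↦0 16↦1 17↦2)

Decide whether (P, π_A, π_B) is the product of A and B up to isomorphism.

|A|·|B| = 6·3 = 18;  |P| = 18
Check the pairing map k ↦ (π_A(k), π_B(k)):
  0 ↦ (0,0)
  1 ↦ (0,1)
  2 ↦ (0,2)
  3 ↦ (1,0)
  4 ↦ (1,1)
  5 ↦ (1,2)
  6 ↦ (2,0)
  7 ↦ (2,1)
  8 ↦ (2,2)
  9 ↦ (3,0)
  10 ↦ (3,1)
  11 ↦ (3,2)
  12 ↦ (2,0)  ✗ repeats pair of k=6
  13 ↦ (4,1)
  14 ↦ (4,2)
  15 ↦ (5,0)
  16 ↦ (5,1)
  17 ↦ (5,2)
distinct pairs in image: 17 / 18 needed
  → (2,0) hit at k=6 and k=12

Answer: NOT A VALID PRODUCT — duplicate pair at indices 6,12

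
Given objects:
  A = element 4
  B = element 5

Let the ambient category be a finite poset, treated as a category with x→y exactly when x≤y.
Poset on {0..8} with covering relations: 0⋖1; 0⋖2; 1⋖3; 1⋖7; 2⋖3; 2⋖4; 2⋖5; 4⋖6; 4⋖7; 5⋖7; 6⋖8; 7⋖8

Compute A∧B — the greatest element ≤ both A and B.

{x : x⊑A ∧ x⊑B} = {0,2}  (A=4, B=5)
  0 ⊑ 2
  2 ⊑ 2
glb = 2

Answer: A∧B = 2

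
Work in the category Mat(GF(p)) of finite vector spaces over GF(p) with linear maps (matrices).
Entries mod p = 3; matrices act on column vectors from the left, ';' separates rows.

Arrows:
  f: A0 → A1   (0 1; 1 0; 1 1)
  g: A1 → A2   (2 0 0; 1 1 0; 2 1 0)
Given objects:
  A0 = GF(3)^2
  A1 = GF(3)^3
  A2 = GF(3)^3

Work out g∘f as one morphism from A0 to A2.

  e0=⟨1,0⟩ f→⟨0,1,1⟩ g→⟨0,1,1⟩
  e1=⟨0,1⟩ f→⟨1,0,1⟩ g→⟨2,1,2⟩
⟦path⟧: (0 2; 1 1; 1 2)

Answer: (0 2; 1 1; 1 2)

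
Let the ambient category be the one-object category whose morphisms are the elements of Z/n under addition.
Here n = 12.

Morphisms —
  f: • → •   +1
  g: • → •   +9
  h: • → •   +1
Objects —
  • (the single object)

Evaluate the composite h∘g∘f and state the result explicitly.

  0 +1≡1 +9≡10 +1≡11  (mod 12)
⟦path⟧: +11

Answer: +11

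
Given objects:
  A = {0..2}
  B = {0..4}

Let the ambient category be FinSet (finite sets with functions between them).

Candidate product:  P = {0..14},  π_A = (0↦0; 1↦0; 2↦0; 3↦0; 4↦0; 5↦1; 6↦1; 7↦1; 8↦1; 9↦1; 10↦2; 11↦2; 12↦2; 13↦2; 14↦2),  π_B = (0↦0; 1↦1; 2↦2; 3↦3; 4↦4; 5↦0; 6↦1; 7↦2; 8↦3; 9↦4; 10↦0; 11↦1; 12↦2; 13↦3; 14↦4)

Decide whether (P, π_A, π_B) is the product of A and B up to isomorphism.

Answer: VALID PRODUCT

Derivation:
|A|·|B| = 3·5 = 15;  |P| = 15
Check the pairing map k ↦ (π_A(k), π_B(k)):
  0 ↦ (0,0)
  1 ↦ (0,1)
  2 ↦ (0,2)
  3 ↦ (0,3)
  4 ↦ (0,4)
  5 ↦ (1,0)
  6 ↦ (1,1)
  7 ↦ (1,2)
  8 ↦ (1,3)
  9 ↦ (1,4)
  10 ↦ (2,0)
  11 ↦ (2,1)
  12 ↦ (2,2)
  13 ↦ (2,3)
  14 ↦ (2,4)
distinct pairs in image: 15 / 15 needed
  → bijection onto A×B; projections well-typed.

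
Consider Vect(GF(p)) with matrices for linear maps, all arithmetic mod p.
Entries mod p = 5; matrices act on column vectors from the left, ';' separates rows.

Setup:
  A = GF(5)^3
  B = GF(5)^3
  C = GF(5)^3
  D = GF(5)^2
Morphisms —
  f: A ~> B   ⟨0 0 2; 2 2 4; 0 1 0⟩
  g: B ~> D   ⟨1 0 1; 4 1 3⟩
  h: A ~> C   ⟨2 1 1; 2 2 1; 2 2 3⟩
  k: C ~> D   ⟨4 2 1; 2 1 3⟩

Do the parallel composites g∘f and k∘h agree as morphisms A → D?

1) trace f;g:
  e0=[1,0,0] f~>[0,2,0] g~>[0,2]
  e1=[0,1,0] f~>[0,2,1] g~>[1,0]
  e2=[0,0,1] f~>[2,4,0] g~>[2,2]
  ⟦path⟧₁ = ⟨0 1 2; 2 0 2⟩
2) trace h;k:
  e0=[1,0,0] h~>[2,2,2] k~>[4,2]
  e1=[0,1,0] h~>[1,2,2] k~>[0,0]
  e2=[0,0,1] h~>[1,1,3] k~>[4,2]
  ⟦path⟧₂ = ⟨4 0 4; 2 0 2⟩
Equal? NO — does not commute

Answer: DOES NOT COMMUTE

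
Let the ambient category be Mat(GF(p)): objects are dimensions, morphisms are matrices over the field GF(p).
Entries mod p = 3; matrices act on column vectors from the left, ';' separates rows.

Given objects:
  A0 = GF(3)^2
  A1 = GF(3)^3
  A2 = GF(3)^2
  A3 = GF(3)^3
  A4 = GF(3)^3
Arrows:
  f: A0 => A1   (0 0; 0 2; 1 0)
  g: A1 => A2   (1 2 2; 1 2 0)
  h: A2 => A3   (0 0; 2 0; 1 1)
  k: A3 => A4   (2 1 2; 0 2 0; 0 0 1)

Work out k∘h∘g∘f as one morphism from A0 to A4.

  e0=(1,0) f=>(0,0,1) g=>(2,0) h=>(0,1,2) k=>(2,2,2)
  e1=(0,1) f=>(0,2,0) g=>(1,1) h=>(0,2,2) k=>(0,1,2)
composite: (2 0; 2 1; 2 2)

Answer: (2 0; 2 1; 2 2)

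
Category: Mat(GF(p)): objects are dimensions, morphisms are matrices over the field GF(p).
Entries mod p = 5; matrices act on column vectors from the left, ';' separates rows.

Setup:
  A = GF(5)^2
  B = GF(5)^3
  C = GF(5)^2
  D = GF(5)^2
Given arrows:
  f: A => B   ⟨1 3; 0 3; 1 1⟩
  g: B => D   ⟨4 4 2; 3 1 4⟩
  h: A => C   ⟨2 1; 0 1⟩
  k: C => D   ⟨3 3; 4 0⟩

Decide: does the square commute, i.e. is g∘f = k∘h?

Answer: DOES NOT COMMUTE

Work:
1) trace f;g:
  e0=⟨1,0⟩ f=>⟨1,0,1⟩ g=>⟨1,2⟩
  e1=⟨0,1⟩ f=>⟨3,3,1⟩ g=>⟨1,1⟩
  result₁ = ⟨1 1; 2 1⟩
2) trace h;k:
  e0=⟨1,0⟩ h=>⟨2,0⟩ k=>⟨1,3⟩
  e1=⟨0,1⟩ h=>⟨1,1⟩ k=>⟨1,4⟩
  result₂ = ⟨1 1; 3 4⟩
Equal? differ; not commutative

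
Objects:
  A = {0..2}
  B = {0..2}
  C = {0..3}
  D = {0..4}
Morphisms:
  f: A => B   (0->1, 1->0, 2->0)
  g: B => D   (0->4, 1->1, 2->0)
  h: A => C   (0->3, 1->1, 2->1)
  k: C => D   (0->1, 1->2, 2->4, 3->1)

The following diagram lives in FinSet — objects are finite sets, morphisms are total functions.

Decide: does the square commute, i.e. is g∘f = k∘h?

Answer: DOES NOT COMMUTE

Trace:
Path 1 = f;g:
  0 f=>1 g=>1
  1 f=>0 g=>4
  2 f=>0 g=>4
  ⟦path⟧₁ = (0->1, 1->4, 2->4)
Path 2 = h;k:
  0 h=>3 k=>1
  1 h=>1 k=>2
  2 h=>1 k=>2
  ⟦path⟧₂ = (0->1, 1->2, 2->2)
Equal? NO — does not commute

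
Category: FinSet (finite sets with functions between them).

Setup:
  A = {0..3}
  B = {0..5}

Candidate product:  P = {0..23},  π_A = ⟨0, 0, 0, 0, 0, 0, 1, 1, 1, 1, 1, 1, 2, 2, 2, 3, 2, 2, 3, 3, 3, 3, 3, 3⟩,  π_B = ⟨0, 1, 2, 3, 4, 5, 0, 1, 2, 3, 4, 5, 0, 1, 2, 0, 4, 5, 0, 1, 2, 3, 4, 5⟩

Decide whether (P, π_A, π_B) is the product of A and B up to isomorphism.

|A|·|B| = 4·6 = 24;  |P| = 24
Check the pairing map k ↦ (π_A(k), π_B(k)):
  0 -> (0,0)
  1 -> (0,1)
  2 -> (0,2)
  3 -> (0,3)
  4 -> (0,4)
  5 -> (0,5)
  6 -> (1,0)
  7 -> (1,1)
  8 -> (1,2)
  9 -> (1,3)
  10 -> (1,4)
  11 -> (1,5)
  12 -> (2,0)
  13 -> (2,1)
  14 -> (2,2)
  15 -> (3,0)
  16 -> (2,4)
  17 -> (2,5)
  18 -> (3,0)  ✗ repeats pair of k=15
  19 -> (3,1)
  20 -> (3,2)
  21 -> (3,3)
  22 -> (3,4)
  23 -> (3,5)
distinct pairs in image: 23 / 24 needed
  → (3,0) hit at k=15 and k=18

Answer: NOT A VALID PRODUCT — duplicate pair at indices 18,15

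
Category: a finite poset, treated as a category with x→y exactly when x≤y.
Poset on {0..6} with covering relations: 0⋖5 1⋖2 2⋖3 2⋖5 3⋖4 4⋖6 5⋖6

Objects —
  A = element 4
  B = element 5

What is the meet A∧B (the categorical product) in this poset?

Answer: A∧B = 2

Derivation:
{x : x≤A ∧ x≤B} = {1,2}  (A=4, B=5)
  1 ≤ 2
  2 ≤ 2
glb = 2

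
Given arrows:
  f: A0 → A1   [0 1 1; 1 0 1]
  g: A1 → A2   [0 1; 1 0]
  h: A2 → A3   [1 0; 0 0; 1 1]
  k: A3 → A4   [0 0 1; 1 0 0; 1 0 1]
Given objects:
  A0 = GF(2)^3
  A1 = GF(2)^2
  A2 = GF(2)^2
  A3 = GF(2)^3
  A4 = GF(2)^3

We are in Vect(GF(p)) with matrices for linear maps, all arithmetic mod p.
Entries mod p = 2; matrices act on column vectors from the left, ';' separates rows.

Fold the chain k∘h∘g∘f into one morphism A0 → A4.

Answer: [1 1 0; 1 0 1; 0 1 1]

Derivation:
  e0=[1,0,0] f→[0,1] g→[1,0] h→[1,0,1] k→[1,1,0]
  e1=[0,1,0] f→[1,0] g→[0,1] h→[0,0,1] k→[1,0,1]
  e2=[0,0,1] f→[1,1] g→[1,1] h→[1,0,0] k→[0,1,1]
⟦path⟧: [1 1 0; 1 0 1; 0 1 1]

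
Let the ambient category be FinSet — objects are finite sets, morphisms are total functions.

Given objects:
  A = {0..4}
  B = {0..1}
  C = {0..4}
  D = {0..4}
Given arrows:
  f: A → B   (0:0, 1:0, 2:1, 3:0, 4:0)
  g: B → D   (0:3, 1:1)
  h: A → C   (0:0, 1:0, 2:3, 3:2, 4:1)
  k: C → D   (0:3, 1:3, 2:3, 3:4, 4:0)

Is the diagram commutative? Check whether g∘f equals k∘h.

Along f;g (path 1):
  0 f→0 g→3
  1 f→0 g→3
  2 f→1 g→1
  3 f→0 g→3
  4 f→0 g→3
  result₁ = (0:3, 1:3, 2:1, 3:3, 4:3)
Along h;k (path 2):
  0 h→0 k→3
  1 h→0 k→3
  2 h→3 k→4
  3 h→2 k→3
  4 h→1 k→3
  result₂ = (0:3, 1:3, 2:4, 3:3, 4:3)
Equal? distinct morphisms ✗

Answer: DOES NOT COMMUTE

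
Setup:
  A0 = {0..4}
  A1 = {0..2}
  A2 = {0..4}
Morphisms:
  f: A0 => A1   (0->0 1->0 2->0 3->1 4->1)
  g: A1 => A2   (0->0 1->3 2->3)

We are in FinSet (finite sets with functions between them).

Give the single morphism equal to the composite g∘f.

Answer: (0->0 1->0 2->0 3->3 4->3)

Derivation:
  0 f=>0 g=>0
  1 f=>0 g=>0
  2 f=>0 g=>0
  3 f=>1 g=>3
  4 f=>1 g=>3
composite: (0->0 1->0 2->0 3->3 4->3)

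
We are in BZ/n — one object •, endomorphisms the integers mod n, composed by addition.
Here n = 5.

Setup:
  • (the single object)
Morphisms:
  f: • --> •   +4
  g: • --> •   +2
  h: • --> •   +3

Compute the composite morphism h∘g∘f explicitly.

  0 +4≡4 +2≡1 +3≡4  (mod 5)
composite: +4

Answer: +4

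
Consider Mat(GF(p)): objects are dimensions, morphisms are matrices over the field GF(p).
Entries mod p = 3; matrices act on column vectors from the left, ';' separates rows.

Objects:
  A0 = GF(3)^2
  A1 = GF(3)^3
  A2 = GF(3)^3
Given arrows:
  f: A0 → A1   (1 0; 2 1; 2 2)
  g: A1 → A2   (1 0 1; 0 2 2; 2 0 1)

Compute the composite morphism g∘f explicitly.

Answer: (0 2; 2 0; 1 2)

Derivation:
  e0=[1,0] f→[1,2,2] g→[0,2,1]
  e1=[0,1] f→[0,1,2] g→[2,0,2]
composite: (0 2; 2 0; 1 2)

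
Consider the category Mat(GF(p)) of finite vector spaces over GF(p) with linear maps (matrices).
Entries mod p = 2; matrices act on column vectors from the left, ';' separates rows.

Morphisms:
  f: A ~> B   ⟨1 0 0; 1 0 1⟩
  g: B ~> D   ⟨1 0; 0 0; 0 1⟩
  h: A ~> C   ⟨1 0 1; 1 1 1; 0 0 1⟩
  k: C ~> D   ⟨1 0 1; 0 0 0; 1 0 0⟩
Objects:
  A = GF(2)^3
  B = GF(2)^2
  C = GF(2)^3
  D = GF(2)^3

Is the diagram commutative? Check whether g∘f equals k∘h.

Path 1 = f;g:
  e0=(1,0,0) f~>(1,1) g~>(1,0,1)
  e1=(0,1,0) f~>(0,0) g~>(0,0,0)
  e2=(0,0,1) f~>(0,1) g~>(0,0,1)
  composite₁ = ⟨1 0 0; 0 0 0; 1 0 1⟩
Path 2 = h;k:
  e0=(1,0,0) h~>(1,1,0) k~>(1,0,1)
  e1=(0,1,0) h~>(0,1,0) k~>(0,0,0)
  e2=(0,0,1) h~>(1,1,1) k~>(0,0,1)
  composite₂ = ⟨1 0 0; 0 0 0; 1 0 1⟩
Equal? same morphism ✓

Answer: COMMUTES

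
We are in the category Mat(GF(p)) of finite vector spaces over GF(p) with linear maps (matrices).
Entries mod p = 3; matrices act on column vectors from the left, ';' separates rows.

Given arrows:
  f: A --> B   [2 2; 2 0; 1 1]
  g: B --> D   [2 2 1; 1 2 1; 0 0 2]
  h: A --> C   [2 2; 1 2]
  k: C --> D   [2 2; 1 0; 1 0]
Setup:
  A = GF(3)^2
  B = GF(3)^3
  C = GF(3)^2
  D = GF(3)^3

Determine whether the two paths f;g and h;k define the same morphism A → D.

1) trace f;g:
  e0=⟨1,0⟩ f-->⟨2,2,1⟩ g-->⟨0,1,2⟩
  e1=⟨0,1⟩ f-->⟨2,0,1⟩ g-->⟨2,0,2⟩
  ⟦path⟧₁ = [0 2; 1 0; 2 2]
2) trace h;k:
  e0=⟨1,0⟩ h-->⟨2,1⟩ k-->⟨0,2,2⟩
  e1=⟨0,1⟩ h-->⟨2,2⟩ k-->⟨2,2,2⟩
  ⟦path⟧₂ = [0 2; 2 2; 2 2]
Equal? differ; not commutative

Answer: DOES NOT COMMUTE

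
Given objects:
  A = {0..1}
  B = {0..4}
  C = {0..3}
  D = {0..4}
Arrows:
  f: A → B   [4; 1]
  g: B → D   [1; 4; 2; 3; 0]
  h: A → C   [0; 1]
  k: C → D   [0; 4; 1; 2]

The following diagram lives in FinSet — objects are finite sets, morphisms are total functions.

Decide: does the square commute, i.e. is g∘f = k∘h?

Path 1 = f;g:
  0 f→4 g→0
  1 f→1 g→4
  result₁ = [0; 4]
Path 2 = h;k:
  0 h→0 k→0
  1 h→1 k→4
  result₂ = [0; 4]
Equal? equal; square commutes

Answer: COMMUTES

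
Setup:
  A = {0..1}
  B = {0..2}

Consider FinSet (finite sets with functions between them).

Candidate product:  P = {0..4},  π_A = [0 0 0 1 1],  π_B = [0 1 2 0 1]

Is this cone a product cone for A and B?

|A|·|B| = 2·3 = 6;  |P| = 5
  → cardinalities differ; no bijection possible.

Answer: NOT A VALID PRODUCT — |P|=5 ≠ |A|·|B|=6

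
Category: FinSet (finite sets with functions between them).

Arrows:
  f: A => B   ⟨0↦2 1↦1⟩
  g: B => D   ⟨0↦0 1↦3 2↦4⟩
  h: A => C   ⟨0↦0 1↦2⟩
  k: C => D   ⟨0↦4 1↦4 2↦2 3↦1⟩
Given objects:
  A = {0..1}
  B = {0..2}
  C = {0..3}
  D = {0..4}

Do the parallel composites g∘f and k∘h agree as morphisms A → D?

Answer: DOES NOT COMMUTE

Derivation:
Path 1 = f;g:
  0 f=>2 g=>4
  1 f=>1 g=>3
  ⟦path⟧₁ = ⟨0↦4 1↦3⟩
Path 2 = h;k:
  0 h=>0 k=>4
  1 h=>2 k=>2
  ⟦path⟧₂ = ⟨0↦4 1↦2⟩
Equal? NO — does not commute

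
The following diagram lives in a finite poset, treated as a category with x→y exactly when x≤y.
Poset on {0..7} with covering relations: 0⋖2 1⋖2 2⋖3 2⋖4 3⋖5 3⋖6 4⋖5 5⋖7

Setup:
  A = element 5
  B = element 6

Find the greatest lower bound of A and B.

{x : x≤A ∧ x≤B} = {0,1,2,3}  (A=5, B=6)
  0 ≤ 3
  1 ≤ 3
  2 ≤ 3
  3 ≤ 3
glb = 3

Answer: A∧B = 3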